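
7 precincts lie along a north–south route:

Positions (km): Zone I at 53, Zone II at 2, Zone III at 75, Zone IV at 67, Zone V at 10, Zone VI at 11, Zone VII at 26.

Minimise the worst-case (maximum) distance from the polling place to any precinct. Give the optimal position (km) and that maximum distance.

The 1-center on a line is the midpoint of the two extreme points: leftmost at 2, rightmost at 75.
Optimal location = (2 + 75)/2 = 38.5; maximum distance = (75 − 2)/2 = 36.5.

location 38.5, max distance 36.5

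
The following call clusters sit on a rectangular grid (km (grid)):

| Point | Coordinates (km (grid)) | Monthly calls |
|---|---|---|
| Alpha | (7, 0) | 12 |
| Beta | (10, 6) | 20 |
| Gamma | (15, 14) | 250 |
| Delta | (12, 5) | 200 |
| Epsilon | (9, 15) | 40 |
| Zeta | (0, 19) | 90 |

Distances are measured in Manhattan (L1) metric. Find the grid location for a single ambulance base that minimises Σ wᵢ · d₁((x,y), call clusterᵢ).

Manhattan distance separates: Σwᵢ(|x−xᵢ|+|y−yᵢ|) = Σwᵢ|x−xᵢ| + Σwᵢ|y−yᵢ|, so x and y are optimised independently as 1-D weighted medians.
Total weight W = 612; half = 306.
x-coordinate, sorted with cumulative weight:
  x=0 (Zeta, w=90) cum 90
  x=7 (Alpha, w=12) cum 102
  x=9 (Epsilon, w=40) cum 142
  x=10 (Beta, w=20) cum 162
  x=12 (Delta, w=200) cum 362  ← median
  x=15 (Gamma, w=250) cum 612
⇒ x* = 12
y-coordinate, sorted with cumulative weight:
  y=0 (Alpha, w=12) cum 12
  y=5 (Delta, w=200) cum 212
  y=6 (Beta, w=20) cum 232
  y=14 (Gamma, w=250) cum 482  ← median
  y=15 (Epsilon, w=40) cum 522
  y=19 (Zeta, w=90) cum 612
⇒ y* = 14

(12, 14)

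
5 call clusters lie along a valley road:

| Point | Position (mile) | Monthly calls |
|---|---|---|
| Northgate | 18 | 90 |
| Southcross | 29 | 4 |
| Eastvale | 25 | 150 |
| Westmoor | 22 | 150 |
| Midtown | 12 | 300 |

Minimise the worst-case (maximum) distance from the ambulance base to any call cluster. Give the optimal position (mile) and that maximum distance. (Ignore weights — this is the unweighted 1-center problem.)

location 20.5, max distance 8.5

The 1-center on a line is the midpoint of the two extreme points: leftmost at 12, rightmost at 29.
Optimal location = (12 + 29)/2 = 20.5; maximum distance = (29 − 12)/2 = 8.5.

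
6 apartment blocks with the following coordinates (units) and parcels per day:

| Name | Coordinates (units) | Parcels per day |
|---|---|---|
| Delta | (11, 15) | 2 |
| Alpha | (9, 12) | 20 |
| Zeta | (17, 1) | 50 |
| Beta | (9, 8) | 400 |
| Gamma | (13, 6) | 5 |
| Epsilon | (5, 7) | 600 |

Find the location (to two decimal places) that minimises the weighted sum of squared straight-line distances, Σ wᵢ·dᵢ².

The minimiser of Σwᵢ‖p−pᵢ‖² is the weighted centroid p* = (Σwᵢpᵢ)/(Σwᵢ).
Σwᵢ = 1077.
Σwᵢxᵢ = 2·11 + 20·9 + 50·17 + 400·9 + 5·13 + 600·5 = 7717.
Σwᵢyᵢ = 2·15 + 20·12 + 50·1 + 400·8 + 5·6 + 600·7 = 7750.
x* = 7717/1077 = 7.17, y* = 7750/1077 = 7.20.

(7.17, 7.20)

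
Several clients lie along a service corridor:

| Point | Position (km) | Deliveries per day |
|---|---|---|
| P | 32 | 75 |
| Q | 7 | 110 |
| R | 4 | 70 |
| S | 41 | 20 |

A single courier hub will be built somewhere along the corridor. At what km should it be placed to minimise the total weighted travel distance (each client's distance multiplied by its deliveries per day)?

For a sum of weighted absolute distances on a line, the optimum is the weighted median (not the mean). Total weight W = 275; half-weight = 137.5.
Sort by position and accumulate weight:
  km 4 (R, w=70) → cum 70
  km 7 (Q, w=110) → cum 180  ≥ 137.5 → median here
  km 32 (P, w=75) → cum 255
  km 41 (S, w=20) → cum 275
Optimal location: km 7.

x = 7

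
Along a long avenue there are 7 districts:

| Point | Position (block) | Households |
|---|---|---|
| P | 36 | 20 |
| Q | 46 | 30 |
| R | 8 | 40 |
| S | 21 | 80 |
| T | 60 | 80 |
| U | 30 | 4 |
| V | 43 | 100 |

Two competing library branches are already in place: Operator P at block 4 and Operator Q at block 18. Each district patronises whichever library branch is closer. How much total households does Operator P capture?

The indifferent point is the midpoint (4+18)/2 = 11; districts left of it (closer to Operator P at 4) go to Operator P, those right go to Operator Q.
  R at 8 (w=40) → Operator P
  S at 21 (w=80) → Operator Q
  U at 30 (w=4) → Operator Q
  P at 36 (w=20) → Operator Q
  V at 43 (w=100) → Operator Q
  Q at 46 (w=30) → Operator Q
  T at 60 (w=80) → Operator Q
Operator P captures 40; Operator Q captures 314.

40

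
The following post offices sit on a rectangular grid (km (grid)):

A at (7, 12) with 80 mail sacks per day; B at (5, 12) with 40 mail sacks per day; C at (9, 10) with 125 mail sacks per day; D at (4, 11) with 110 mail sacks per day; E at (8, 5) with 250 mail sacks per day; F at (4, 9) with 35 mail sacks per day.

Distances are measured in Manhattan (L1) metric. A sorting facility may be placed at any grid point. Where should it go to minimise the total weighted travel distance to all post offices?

Manhattan distance separates: Σwᵢ(|x−xᵢ|+|y−yᵢ|) = Σwᵢ|x−xᵢ| + Σwᵢ|y−yᵢ|, so x and y are optimised independently as 1-D weighted medians.
Total weight W = 640; half = 320.
x-coordinate, sorted with cumulative weight:
  x=4 (D, w=110) cum 110
  x=4 (F, w=35) cum 145
  x=5 (B, w=40) cum 185
  x=7 (A, w=80) cum 265
  x=8 (E, w=250) cum 515  ← median
  x=9 (C, w=125) cum 640
⇒ x* = 8
y-coordinate, sorted with cumulative weight:
  y=5 (E, w=250) cum 250
  y=9 (F, w=35) cum 285
  y=10 (C, w=125) cum 410  ← median
  y=11 (D, w=110) cum 520
  y=12 (A, w=80) cum 600
  y=12 (B, w=40) cum 640
⇒ y* = 10

(8, 10)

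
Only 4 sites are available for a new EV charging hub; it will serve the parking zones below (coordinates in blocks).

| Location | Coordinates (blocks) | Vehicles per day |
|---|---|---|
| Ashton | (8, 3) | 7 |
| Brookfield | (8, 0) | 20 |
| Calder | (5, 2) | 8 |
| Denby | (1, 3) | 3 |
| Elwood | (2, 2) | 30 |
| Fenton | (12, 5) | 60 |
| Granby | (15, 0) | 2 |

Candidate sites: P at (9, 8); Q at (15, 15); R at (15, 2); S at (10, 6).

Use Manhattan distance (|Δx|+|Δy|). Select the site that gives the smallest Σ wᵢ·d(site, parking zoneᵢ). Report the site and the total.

Total weighted distance at each candidate:
  P (9, 8): total = 1119
  Q (15, 15): total = 2425
  R (15, 2): total = 1115
  S (10, 6): total = 865
Minimum is at S with total 865 blocks.

S, total 865 blocks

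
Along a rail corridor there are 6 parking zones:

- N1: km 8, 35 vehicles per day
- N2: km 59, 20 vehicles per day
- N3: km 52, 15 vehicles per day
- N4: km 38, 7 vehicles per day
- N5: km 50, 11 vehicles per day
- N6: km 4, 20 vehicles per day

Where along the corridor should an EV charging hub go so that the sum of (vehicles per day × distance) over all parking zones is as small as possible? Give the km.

For a sum of weighted absolute distances on a line, the optimum is the weighted median (not the mean). Total weight W = 108; half-weight = 54.
Sort by position and accumulate weight:
  km 4 (N6, w=20) → cum 20
  km 8 (N1, w=35) → cum 55  ≥ 54 → median here
  km 38 (N4, w=7) → cum 62
  km 50 (N5, w=11) → cum 73
  km 52 (N3, w=15) → cum 88
  km 59 (N2, w=20) → cum 108
Optimal location: km 8.

x = 8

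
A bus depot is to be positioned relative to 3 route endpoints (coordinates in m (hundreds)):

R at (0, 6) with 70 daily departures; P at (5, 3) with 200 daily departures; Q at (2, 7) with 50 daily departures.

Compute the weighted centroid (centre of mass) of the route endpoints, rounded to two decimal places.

(3.44, 4.28)

The minimiser of Σwᵢ‖p−pᵢ‖² is the weighted centroid p* = (Σwᵢpᵢ)/(Σwᵢ).
Σwᵢ = 320.
Σwᵢxᵢ = 70·0 + 200·5 + 50·2 = 1100.
Σwᵢyᵢ = 70·6 + 200·3 + 50·7 = 1370.
x* = 1100/320 = 3.44, y* = 1370/320 = 4.28.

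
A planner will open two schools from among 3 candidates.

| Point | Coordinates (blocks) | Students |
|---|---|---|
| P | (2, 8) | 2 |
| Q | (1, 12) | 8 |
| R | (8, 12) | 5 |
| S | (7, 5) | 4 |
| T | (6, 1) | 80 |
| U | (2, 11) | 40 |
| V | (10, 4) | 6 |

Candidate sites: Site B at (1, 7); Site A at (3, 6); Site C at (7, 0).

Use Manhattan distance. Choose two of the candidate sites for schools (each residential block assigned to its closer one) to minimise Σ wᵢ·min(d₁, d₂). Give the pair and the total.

Evaluate every pair (each demand assigned to the nearer of the two):
  {Site B, Site C}: total = 526
  {Site A, Site C}: total = 587
  {Site B, Site A}: total = 1013
Best pair: {Site B, Site C} with total 526.

{Site B, Site C}, total 526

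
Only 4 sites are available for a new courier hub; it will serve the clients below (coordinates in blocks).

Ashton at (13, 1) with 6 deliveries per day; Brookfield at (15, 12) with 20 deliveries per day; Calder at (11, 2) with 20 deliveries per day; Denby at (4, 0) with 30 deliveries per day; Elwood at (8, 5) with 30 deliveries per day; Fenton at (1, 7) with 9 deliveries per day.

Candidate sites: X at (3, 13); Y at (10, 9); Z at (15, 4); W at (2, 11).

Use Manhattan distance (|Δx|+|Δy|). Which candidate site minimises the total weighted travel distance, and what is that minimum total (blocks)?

Y, total 1115 blocks

Total weighted distance at each candidate:
  X (3, 13): total = 1654
  Y (10, 9): total = 1115
  Z (15, 4): total = 1153
  W (2, 11): total = 1561
Minimum is at Y with total 1115 blocks.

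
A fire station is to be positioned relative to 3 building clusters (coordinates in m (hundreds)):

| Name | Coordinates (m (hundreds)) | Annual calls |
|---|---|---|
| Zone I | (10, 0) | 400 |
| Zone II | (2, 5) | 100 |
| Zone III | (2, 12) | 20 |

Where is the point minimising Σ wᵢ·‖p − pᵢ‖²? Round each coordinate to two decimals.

The minimiser of Σwᵢ‖p−pᵢ‖² is the weighted centroid p* = (Σwᵢpᵢ)/(Σwᵢ).
Σwᵢ = 520.
Σwᵢxᵢ = 400·10 + 100·2 + 20·2 = 4240.
Σwᵢyᵢ = 400·0 + 100·5 + 20·12 = 740.
x* = 4240/520 = 8.15, y* = 740/520 = 1.42.

(8.15, 1.42)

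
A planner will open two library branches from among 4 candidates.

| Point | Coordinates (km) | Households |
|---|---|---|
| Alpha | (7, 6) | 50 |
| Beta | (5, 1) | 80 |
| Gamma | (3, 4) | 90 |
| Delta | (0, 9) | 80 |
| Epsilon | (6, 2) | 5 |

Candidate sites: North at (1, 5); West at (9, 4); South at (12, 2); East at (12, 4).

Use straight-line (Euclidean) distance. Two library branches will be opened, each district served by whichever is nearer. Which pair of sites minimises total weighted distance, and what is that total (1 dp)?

Evaluate every pair (each demand assigned to the nearer of the two):
  {North, West}: total = 1090.5
  {North, East}: total = 1282.1
  {North, South}: total = 1316.9
  {West, South}: total = 1923.1
  {West, East}: total = 1923.1
  {South, East}: total = 2714.9
Best pair: {North, West} with total 1090.5.

{North, West}, total 1090.5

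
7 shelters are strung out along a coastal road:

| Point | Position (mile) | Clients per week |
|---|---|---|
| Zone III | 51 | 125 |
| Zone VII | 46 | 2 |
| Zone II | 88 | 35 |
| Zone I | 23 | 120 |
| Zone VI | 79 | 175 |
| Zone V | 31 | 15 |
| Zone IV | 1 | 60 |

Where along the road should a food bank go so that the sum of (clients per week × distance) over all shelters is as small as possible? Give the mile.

x = 51

For a sum of weighted absolute distances on a line, the optimum is the weighted median (not the mean). Total weight W = 532; half-weight = 266.
Sort by position and accumulate weight:
  mile 1 (Zone IV, w=60) → cum 60
  mile 23 (Zone I, w=120) → cum 180
  mile 31 (Zone V, w=15) → cum 195
  mile 46 (Zone VII, w=2) → cum 197
  mile 51 (Zone III, w=125) → cum 322  ≥ 266 → median here
  mile 79 (Zone VI, w=175) → cum 497
  mile 88 (Zone II, w=35) → cum 532
Optimal location: mile 51.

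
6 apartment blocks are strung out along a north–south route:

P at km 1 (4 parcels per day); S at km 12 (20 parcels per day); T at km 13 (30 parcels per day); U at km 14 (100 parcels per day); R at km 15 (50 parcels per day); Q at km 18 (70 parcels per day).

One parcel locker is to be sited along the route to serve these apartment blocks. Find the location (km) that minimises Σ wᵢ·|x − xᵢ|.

x = 14

For a sum of weighted absolute distances on a line, the optimum is the weighted median (not the mean). Total weight W = 274; half-weight = 137.
Sort by position and accumulate weight:
  km 1 (P, w=4) → cum 4
  km 12 (S, w=20) → cum 24
  km 13 (T, w=30) → cum 54
  km 14 (U, w=100) → cum 154  ≥ 137 → median here
  km 15 (R, w=50) → cum 204
  km 18 (Q, w=70) → cum 274
Optimal location: km 14.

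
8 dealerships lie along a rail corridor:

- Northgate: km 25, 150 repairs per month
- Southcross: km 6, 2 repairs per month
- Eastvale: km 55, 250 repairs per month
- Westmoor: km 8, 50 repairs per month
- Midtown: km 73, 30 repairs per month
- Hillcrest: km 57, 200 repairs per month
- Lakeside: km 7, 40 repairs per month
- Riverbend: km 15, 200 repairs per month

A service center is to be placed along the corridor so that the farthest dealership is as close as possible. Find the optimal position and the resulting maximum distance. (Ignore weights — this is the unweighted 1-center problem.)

The 1-center on a line is the midpoint of the two extreme points: leftmost at 6, rightmost at 73.
Optimal location = (6 + 73)/2 = 39.5; maximum distance = (73 − 6)/2 = 33.5.

location 39.5, max distance 33.5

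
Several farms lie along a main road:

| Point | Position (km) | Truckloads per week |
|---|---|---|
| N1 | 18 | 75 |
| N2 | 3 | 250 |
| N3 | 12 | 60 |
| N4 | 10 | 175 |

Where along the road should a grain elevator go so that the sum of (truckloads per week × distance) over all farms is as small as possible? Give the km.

For a sum of weighted absolute distances on a line, the optimum is the weighted median (not the mean). Total weight W = 560; half-weight = 280.
Sort by position and accumulate weight:
  km 3 (N2, w=250) → cum 250
  km 10 (N4, w=175) → cum 425  ≥ 280 → median here
  km 12 (N3, w=60) → cum 485
  km 18 (N1, w=75) → cum 560
Optimal location: km 10.

x = 10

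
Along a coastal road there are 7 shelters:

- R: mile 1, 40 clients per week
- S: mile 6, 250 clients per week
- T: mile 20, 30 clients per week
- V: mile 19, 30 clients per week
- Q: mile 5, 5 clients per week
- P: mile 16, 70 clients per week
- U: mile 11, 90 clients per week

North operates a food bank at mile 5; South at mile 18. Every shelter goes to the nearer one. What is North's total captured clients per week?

The indifferent point is the midpoint (5+18)/2 = 11.5; shelters left of it (closer to North at 5) go to North, those right go to South.
  R at 1 (w=40) → North
  Q at 5 (w=5) → North
  S at 6 (w=250) → North
  U at 11 (w=90) → North
  P at 16 (w=70) → South
  V at 19 (w=30) → South
  T at 20 (w=30) → South
North captures 385; South captures 130.

385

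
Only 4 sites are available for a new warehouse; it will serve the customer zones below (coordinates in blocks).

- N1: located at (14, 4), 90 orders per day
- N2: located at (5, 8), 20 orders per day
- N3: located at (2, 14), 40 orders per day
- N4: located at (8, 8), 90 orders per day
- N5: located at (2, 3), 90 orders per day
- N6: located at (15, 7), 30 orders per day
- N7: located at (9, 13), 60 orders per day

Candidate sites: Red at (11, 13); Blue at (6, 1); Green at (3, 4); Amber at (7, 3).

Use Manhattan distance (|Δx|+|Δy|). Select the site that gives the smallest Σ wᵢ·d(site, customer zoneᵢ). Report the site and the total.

Amber, total 3570 blocks

Total weighted distance at each candidate:
  Red (11, 13): total = 4550
  Blue (6, 1): total = 4530
  Green (3, 4): total = 3890
  Amber (7, 3): total = 3570
Minimum is at Amber with total 3570 blocks.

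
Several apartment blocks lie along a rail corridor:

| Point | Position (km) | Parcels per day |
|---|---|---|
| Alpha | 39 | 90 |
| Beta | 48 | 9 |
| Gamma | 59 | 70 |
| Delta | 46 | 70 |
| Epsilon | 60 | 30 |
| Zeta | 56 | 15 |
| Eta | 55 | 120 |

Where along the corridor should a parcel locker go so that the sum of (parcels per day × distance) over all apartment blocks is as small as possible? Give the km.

For a sum of weighted absolute distances on a line, the optimum is the weighted median (not the mean). Total weight W = 404; half-weight = 202.
Sort by position and accumulate weight:
  km 39 (Alpha, w=90) → cum 90
  km 46 (Delta, w=70) → cum 160
  km 48 (Beta, w=9) → cum 169
  km 55 (Eta, w=120) → cum 289  ≥ 202 → median here
  km 56 (Zeta, w=15) → cum 304
  km 59 (Gamma, w=70) → cum 374
  km 60 (Epsilon, w=30) → cum 404
Optimal location: km 55.

x = 55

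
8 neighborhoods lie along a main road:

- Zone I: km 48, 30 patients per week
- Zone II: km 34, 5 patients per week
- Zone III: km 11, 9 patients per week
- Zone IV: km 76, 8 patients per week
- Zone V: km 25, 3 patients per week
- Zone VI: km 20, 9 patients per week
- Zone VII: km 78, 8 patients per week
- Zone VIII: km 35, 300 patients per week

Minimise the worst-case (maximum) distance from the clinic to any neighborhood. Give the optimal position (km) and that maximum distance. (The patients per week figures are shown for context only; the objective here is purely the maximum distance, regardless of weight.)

The 1-center on a line is the midpoint of the two extreme points: leftmost at 11, rightmost at 78.
Optimal location = (11 + 78)/2 = 44.5; maximum distance = (78 − 11)/2 = 33.5.

location 44.5, max distance 33.5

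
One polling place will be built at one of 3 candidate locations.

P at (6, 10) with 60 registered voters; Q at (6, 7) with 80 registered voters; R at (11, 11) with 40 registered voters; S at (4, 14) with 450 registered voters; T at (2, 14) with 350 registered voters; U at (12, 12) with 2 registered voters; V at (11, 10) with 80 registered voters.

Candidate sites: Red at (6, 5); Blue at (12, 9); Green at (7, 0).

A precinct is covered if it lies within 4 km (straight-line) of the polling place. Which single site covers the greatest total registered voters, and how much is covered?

Coverage radius r = 4 km; a point is covered iff (Δx)²+(Δy)² ≤ 4² = 16.
  Red (6, 5): covers {Q} → 80
  Blue (12, 9): covers {R, U, V} → 122
  Green (7, 0): covers {none} → 0
Maximum coverage at Blue: 122 registered voters.

Blue, covering 122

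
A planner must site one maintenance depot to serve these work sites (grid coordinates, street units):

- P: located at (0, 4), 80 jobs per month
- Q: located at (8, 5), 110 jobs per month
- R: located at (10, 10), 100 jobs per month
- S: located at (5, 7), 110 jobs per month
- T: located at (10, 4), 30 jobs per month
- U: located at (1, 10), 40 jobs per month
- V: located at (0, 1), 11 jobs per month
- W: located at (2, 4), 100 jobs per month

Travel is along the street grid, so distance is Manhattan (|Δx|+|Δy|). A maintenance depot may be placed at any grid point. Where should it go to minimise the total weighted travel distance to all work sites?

(5, 5)

Manhattan distance separates: Σwᵢ(|x−xᵢ|+|y−yᵢ|) = Σwᵢ|x−xᵢ| + Σwᵢ|y−yᵢ|, so x and y are optimised independently as 1-D weighted medians.
Total weight W = 581; half = 290.5.
x-coordinate, sorted with cumulative weight:
  x=0 (P, w=80) cum 80
  x=0 (V, w=11) cum 91
  x=1 (U, w=40) cum 131
  x=2 (W, w=100) cum 231
  x=5 (S, w=110) cum 341  ← median
  x=8 (Q, w=110) cum 451
  x=10 (R, w=100) cum 551
  x=10 (T, w=30) cum 581
⇒ x* = 5
y-coordinate, sorted with cumulative weight:
  y=1 (V, w=11) cum 11
  y=4 (P, w=80) cum 91
  y=4 (T, w=30) cum 121
  y=4 (W, w=100) cum 221
  y=5 (Q, w=110) cum 331  ← median
  y=7 (S, w=110) cum 441
  y=10 (R, w=100) cum 541
  y=10 (U, w=40) cum 581
⇒ y* = 5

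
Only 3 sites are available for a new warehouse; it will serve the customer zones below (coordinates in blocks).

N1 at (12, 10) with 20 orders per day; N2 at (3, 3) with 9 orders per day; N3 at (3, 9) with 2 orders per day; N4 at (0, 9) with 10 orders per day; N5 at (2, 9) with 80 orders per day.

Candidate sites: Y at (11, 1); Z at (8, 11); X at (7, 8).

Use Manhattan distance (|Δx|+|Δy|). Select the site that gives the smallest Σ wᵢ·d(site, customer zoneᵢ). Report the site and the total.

X, total 791 blocks

Total weighted distance at each candidate:
  Y (11, 1): total = 1872
  Z (8, 11): total = 971
  X (7, 8): total = 791
Minimum is at X with total 791 blocks.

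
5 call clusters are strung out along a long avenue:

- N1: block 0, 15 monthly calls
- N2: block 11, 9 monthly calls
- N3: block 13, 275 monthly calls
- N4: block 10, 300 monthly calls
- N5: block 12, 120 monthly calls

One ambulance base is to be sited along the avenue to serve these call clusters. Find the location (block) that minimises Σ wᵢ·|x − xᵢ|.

For a sum of weighted absolute distances on a line, the optimum is the weighted median (not the mean). Total weight W = 719; half-weight = 359.5.
Sort by position and accumulate weight:
  block 0 (N1, w=15) → cum 15
  block 10 (N4, w=300) → cum 315
  block 11 (N2, w=9) → cum 324
  block 12 (N5, w=120) → cum 444  ≥ 359.5 → median here
  block 13 (N3, w=275) → cum 719
Optimal location: block 12.

x = 12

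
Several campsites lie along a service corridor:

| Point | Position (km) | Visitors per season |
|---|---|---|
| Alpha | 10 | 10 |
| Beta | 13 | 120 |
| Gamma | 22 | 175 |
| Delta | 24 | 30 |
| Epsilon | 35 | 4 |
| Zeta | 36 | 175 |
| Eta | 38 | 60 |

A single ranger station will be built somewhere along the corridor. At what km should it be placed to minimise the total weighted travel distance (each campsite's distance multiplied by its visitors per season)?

x = 22

For a sum of weighted absolute distances on a line, the optimum is the weighted median (not the mean). Total weight W = 574; half-weight = 287.
Sort by position and accumulate weight:
  km 10 (Alpha, w=10) → cum 10
  km 13 (Beta, w=120) → cum 130
  km 22 (Gamma, w=175) → cum 305  ≥ 287 → median here
  km 24 (Delta, w=30) → cum 335
  km 35 (Epsilon, w=4) → cum 339
  km 36 (Zeta, w=175) → cum 514
  km 38 (Eta, w=60) → cum 574
Optimal location: km 22.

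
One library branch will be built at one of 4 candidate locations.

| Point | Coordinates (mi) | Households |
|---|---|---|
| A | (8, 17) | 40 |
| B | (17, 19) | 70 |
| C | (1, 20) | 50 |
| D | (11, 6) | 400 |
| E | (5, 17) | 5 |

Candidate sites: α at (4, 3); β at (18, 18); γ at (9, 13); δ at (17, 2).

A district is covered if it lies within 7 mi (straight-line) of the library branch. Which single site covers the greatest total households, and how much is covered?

Coverage radius r = 7 mi; a point is covered iff (Δx)²+(Δy)² ≤ 7² = 49.
  α (4, 3): covers {none} → 0
  β (18, 18): covers {B} → 70
  γ (9, 13): covers {A, E} → 45
  δ (17, 2): covers {none} → 0
Maximum coverage at β: 70 households.

β, covering 70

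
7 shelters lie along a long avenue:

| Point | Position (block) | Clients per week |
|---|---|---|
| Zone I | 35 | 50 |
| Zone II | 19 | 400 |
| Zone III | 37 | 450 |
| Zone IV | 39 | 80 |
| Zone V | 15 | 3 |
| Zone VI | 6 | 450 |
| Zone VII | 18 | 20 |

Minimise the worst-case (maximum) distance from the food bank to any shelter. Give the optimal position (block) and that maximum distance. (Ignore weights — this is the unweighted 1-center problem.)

location 22.5, max distance 16.5

The 1-center on a line is the midpoint of the two extreme points: leftmost at 6, rightmost at 39.
Optimal location = (6 + 39)/2 = 22.5; maximum distance = (39 − 6)/2 = 16.5.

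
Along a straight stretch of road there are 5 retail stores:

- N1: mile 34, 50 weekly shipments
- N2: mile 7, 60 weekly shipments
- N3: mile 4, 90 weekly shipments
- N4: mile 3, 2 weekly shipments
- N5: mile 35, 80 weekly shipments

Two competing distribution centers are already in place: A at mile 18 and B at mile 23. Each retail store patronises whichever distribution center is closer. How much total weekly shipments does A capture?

The indifferent point is the midpoint (18+23)/2 = 20.5; retail stores left of it (closer to A at 18) go to A, those right go to B.
  N4 at 3 (w=2) → A
  N3 at 4 (w=90) → A
  N2 at 7 (w=60) → A
  N1 at 34 (w=50) → B
  N5 at 35 (w=80) → B
A captures 152; B captures 130.

152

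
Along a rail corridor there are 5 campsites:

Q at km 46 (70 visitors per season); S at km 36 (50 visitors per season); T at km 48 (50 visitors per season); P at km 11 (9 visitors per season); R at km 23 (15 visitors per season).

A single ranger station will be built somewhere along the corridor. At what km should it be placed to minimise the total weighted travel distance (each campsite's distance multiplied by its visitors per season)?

For a sum of weighted absolute distances on a line, the optimum is the weighted median (not the mean). Total weight W = 194; half-weight = 97.
Sort by position and accumulate weight:
  km 11 (P, w=9) → cum 9
  km 23 (R, w=15) → cum 24
  km 36 (S, w=50) → cum 74
  km 46 (Q, w=70) → cum 144  ≥ 97 → median here
  km 48 (T, w=50) → cum 194
Optimal location: km 46.

x = 46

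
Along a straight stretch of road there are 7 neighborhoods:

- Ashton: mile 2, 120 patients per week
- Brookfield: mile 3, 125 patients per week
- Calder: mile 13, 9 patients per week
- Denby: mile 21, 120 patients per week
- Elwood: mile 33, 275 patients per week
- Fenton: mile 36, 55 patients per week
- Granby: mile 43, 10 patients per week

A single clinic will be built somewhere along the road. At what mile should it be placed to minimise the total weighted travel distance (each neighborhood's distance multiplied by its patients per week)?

x = 21

For a sum of weighted absolute distances on a line, the optimum is the weighted median (not the mean). Total weight W = 714; half-weight = 357.
Sort by position and accumulate weight:
  mile 2 (Ashton, w=120) → cum 120
  mile 3 (Brookfield, w=125) → cum 245
  mile 13 (Calder, w=9) → cum 254
  mile 21 (Denby, w=120) → cum 374  ≥ 357 → median here
  mile 33 (Elwood, w=275) → cum 649
  mile 36 (Fenton, w=55) → cum 704
  mile 43 (Granby, w=10) → cum 714
Optimal location: mile 21.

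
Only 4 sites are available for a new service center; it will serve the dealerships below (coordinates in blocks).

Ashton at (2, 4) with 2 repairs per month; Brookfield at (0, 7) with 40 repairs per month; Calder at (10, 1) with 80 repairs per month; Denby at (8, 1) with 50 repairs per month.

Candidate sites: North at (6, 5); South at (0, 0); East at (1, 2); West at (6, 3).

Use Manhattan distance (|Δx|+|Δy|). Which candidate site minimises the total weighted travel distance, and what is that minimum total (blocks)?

Total weighted distance at each candidate:
  North (6, 5): total = 1270
  South (0, 0): total = 1622
  East (1, 2): total = 1446
  West (6, 3): total = 1090
Minimum is at West with total 1090 blocks.

West, total 1090 blocks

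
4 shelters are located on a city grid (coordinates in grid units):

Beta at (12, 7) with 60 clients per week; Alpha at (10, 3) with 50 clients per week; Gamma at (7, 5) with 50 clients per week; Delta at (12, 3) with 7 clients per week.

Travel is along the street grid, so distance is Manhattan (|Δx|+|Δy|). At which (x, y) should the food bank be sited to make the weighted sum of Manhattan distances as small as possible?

(10, 5)

Manhattan distance separates: Σwᵢ(|x−xᵢ|+|y−yᵢ|) = Σwᵢ|x−xᵢ| + Σwᵢ|y−yᵢ|, so x and y are optimised independently as 1-D weighted medians.
Total weight W = 167; half = 83.5.
x-coordinate, sorted with cumulative weight:
  x=7 (Gamma, w=50) cum 50
  x=10 (Alpha, w=50) cum 100  ← median
  x=12 (Beta, w=60) cum 160
  x=12 (Delta, w=7) cum 167
⇒ x* = 10
y-coordinate, sorted with cumulative weight:
  y=3 (Alpha, w=50) cum 50
  y=3 (Delta, w=7) cum 57
  y=5 (Gamma, w=50) cum 107  ← median
  y=7 (Beta, w=60) cum 167
⇒ y* = 5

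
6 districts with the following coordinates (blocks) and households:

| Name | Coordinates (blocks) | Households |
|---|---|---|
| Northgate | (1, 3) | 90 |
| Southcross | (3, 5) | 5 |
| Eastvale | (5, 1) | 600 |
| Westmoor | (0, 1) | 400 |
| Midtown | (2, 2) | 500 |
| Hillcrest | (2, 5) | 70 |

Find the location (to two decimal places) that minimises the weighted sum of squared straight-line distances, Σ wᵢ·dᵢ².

The minimiser of Σwᵢ‖p−pᵢ‖² is the weighted centroid p* = (Σwᵢpᵢ)/(Σwᵢ).
Σwᵢ = 1665.
Σwᵢxᵢ = 90·1 + 5·3 + 600·5 + 400·0 + 500·2 + 70·2 = 4245.
Σwᵢyᵢ = 90·3 + 5·5 + 600·1 + 400·1 + 500·2 + 70·5 = 2645.
x* = 4245/1665 = 2.55, y* = 2645/1665 = 1.59.

(2.55, 1.59)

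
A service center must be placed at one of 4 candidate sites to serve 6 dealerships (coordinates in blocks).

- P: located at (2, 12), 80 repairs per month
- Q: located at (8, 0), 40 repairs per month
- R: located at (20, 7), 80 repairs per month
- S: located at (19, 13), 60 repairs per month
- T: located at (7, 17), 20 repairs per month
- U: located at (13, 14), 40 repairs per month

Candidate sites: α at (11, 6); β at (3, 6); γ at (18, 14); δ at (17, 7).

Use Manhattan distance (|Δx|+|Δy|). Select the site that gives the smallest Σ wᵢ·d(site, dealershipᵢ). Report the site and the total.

Total weighted distance at each candidate:
  α (11, 6): total = 3960
  β (3, 6): total = 4840
  γ (18, 14): total = 3720
  δ (17, 7): total = 3800
Minimum is at γ with total 3720 blocks.

γ, total 3720 blocks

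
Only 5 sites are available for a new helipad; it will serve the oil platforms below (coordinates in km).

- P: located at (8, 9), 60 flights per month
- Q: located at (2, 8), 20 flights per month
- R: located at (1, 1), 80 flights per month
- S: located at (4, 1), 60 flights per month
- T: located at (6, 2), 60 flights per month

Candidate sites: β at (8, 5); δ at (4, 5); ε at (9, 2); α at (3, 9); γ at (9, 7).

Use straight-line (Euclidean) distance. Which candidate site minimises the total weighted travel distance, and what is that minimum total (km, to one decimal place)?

Total weighted distance at each candidate:
  β (8, 5): total = 1574.9
  δ (4, 5): total = 1267.9
  ε (9, 2): total = 1739.6
  α (3, 9): total = 1928.7
  γ (9, 7): total = 1894.1
Minimum is at δ with total 1267.9 km.

δ, total 1267.9 km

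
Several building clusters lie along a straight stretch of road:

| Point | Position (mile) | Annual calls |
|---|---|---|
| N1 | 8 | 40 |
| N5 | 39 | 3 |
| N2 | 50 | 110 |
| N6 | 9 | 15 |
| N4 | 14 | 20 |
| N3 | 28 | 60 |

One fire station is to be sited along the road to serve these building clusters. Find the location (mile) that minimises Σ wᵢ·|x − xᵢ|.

For a sum of weighted absolute distances on a line, the optimum is the weighted median (not the mean). Total weight W = 248; half-weight = 124.
Sort by position and accumulate weight:
  mile 8 (N1, w=40) → cum 40
  mile 9 (N6, w=15) → cum 55
  mile 14 (N4, w=20) → cum 75
  mile 28 (N3, w=60) → cum 135  ≥ 124 → median here
  mile 39 (N5, w=3) → cum 138
  mile 50 (N2, w=110) → cum 248
Optimal location: mile 28.

x = 28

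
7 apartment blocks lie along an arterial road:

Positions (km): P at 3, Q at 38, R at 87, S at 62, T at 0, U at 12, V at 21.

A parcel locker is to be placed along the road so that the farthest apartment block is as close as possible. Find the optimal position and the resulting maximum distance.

location 43.5, max distance 43.5

The 1-center on a line is the midpoint of the two extreme points: leftmost at 0, rightmost at 87.
Optimal location = (0 + 87)/2 = 43.5; maximum distance = (87 − 0)/2 = 43.5.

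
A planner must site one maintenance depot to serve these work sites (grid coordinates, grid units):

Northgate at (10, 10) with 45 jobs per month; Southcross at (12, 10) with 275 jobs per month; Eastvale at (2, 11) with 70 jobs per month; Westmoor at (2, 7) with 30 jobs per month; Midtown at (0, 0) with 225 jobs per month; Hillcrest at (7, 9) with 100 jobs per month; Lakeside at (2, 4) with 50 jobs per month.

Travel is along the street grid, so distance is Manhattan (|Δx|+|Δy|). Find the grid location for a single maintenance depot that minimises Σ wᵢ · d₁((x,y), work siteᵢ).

Manhattan distance separates: Σwᵢ(|x−xᵢ|+|y−yᵢ|) = Σwᵢ|x−xᵢ| + Σwᵢ|y−yᵢ|, so x and y are optimised independently as 1-D weighted medians.
Total weight W = 795; half = 397.5.
x-coordinate, sorted with cumulative weight:
  x=0 (Midtown, w=225) cum 225
  x=2 (Eastvale, w=70) cum 295
  x=2 (Westmoor, w=30) cum 325
  x=2 (Lakeside, w=50) cum 375
  x=7 (Hillcrest, w=100) cum 475  ← median
  x=10 (Northgate, w=45) cum 520
  x=12 (Southcross, w=275) cum 795
⇒ x* = 7
y-coordinate, sorted with cumulative weight:
  y=0 (Midtown, w=225) cum 225
  y=4 (Lakeside, w=50) cum 275
  y=7 (Westmoor, w=30) cum 305
  y=9 (Hillcrest, w=100) cum 405  ← median
  y=10 (Northgate, w=45) cum 450
  y=10 (Southcross, w=275) cum 725
  y=11 (Eastvale, w=70) cum 795
⇒ y* = 9

(7, 9)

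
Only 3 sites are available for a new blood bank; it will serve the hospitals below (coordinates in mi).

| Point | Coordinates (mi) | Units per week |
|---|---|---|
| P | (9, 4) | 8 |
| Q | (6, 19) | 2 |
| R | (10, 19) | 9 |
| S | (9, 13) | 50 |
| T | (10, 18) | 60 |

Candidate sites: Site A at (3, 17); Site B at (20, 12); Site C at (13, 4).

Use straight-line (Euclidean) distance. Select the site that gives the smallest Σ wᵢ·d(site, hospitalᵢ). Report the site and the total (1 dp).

Site A, total 972.1 mi

Total weighted distance at each candidate:
  Site A (3, 17): total = 972.1
  Site B (20, 12): total = 1502.0
  Site C (13, 4): total = 1554.3
Minimum is at Site A with total 972.1 mi.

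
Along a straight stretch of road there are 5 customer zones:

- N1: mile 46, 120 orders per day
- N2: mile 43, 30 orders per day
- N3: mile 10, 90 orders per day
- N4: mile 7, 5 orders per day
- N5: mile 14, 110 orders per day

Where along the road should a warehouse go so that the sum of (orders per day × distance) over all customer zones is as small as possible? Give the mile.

For a sum of weighted absolute distances on a line, the optimum is the weighted median (not the mean). Total weight W = 355; half-weight = 177.5.
Sort by position and accumulate weight:
  mile 7 (N4, w=5) → cum 5
  mile 10 (N3, w=90) → cum 95
  mile 14 (N5, w=110) → cum 205  ≥ 177.5 → median here
  mile 43 (N2, w=30) → cum 235
  mile 46 (N1, w=120) → cum 355
Optimal location: mile 14.

x = 14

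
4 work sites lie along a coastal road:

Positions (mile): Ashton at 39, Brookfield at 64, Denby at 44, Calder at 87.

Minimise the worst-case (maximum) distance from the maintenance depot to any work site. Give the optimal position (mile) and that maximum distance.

location 63, max distance 24

The 1-center on a line is the midpoint of the two extreme points: leftmost at 39, rightmost at 87.
Optimal location = (39 + 87)/2 = 63; maximum distance = (87 − 39)/2 = 24.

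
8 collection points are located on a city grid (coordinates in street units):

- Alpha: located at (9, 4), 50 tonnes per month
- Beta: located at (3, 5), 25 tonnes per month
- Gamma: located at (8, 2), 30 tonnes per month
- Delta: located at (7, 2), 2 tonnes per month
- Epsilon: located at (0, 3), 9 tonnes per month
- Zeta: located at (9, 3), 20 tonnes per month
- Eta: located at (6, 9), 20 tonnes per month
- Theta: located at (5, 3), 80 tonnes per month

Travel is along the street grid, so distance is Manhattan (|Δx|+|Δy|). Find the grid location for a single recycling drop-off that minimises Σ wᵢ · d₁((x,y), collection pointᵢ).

Manhattan distance separates: Σwᵢ(|x−xᵢ|+|y−yᵢ|) = Σwᵢ|x−xᵢ| + Σwᵢ|y−yᵢ|, so x and y are optimised independently as 1-D weighted medians.
Total weight W = 236; half = 118.
x-coordinate, sorted with cumulative weight:
  x=0 (Epsilon, w=9) cum 9
  x=3 (Beta, w=25) cum 34
  x=5 (Theta, w=80) cum 114
  x=6 (Eta, w=20) cum 134  ← median
  x=7 (Delta, w=2) cum 136
  x=8 (Gamma, w=30) cum 166
  x=9 (Alpha, w=50) cum 216
  x=9 (Zeta, w=20) cum 236
⇒ x* = 6
y-coordinate, sorted with cumulative weight:
  y=2 (Gamma, w=30) cum 30
  y=2 (Delta, w=2) cum 32
  y=3 (Epsilon, w=9) cum 41
  y=3 (Zeta, w=20) cum 61
  y=3 (Theta, w=80) cum 141  ← median
  y=4 (Alpha, w=50) cum 191
  y=5 (Beta, w=25) cum 216
  y=9 (Eta, w=20) cum 236
⇒ y* = 3

(6, 3)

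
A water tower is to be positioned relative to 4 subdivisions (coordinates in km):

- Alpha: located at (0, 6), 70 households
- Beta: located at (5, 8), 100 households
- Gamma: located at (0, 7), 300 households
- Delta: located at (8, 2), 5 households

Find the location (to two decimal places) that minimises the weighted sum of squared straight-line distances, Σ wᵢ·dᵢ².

(1.14, 7.01)

The minimiser of Σwᵢ‖p−pᵢ‖² is the weighted centroid p* = (Σwᵢpᵢ)/(Σwᵢ).
Σwᵢ = 475.
Σwᵢxᵢ = 70·0 + 100·5 + 300·0 + 5·8 = 540.
Σwᵢyᵢ = 70·6 + 100·8 + 300·7 + 5·2 = 3330.
x* = 540/475 = 1.14, y* = 3330/475 = 7.01.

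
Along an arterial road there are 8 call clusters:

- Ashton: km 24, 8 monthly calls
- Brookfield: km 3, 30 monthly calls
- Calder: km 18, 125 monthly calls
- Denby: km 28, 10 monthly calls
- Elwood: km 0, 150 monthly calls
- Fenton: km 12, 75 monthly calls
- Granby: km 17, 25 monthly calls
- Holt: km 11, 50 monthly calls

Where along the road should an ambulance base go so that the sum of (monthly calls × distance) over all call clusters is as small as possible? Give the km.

x = 12

For a sum of weighted absolute distances on a line, the optimum is the weighted median (not the mean). Total weight W = 473; half-weight = 236.5.
Sort by position and accumulate weight:
  km 0 (Elwood, w=150) → cum 150
  km 3 (Brookfield, w=30) → cum 180
  km 11 (Holt, w=50) → cum 230
  km 12 (Fenton, w=75) → cum 305  ≥ 236.5 → median here
  km 17 (Granby, w=25) → cum 330
  km 18 (Calder, w=125) → cum 455
  km 24 (Ashton, w=8) → cum 463
  km 28 (Denby, w=10) → cum 473
Optimal location: km 12.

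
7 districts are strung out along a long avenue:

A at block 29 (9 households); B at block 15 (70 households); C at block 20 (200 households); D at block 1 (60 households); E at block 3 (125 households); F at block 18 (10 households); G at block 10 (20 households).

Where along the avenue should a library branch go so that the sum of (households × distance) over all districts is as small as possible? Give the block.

x = 15

For a sum of weighted absolute distances on a line, the optimum is the weighted median (not the mean). Total weight W = 494; half-weight = 247.
Sort by position and accumulate weight:
  block 1 (D, w=60) → cum 60
  block 3 (E, w=125) → cum 185
  block 10 (G, w=20) → cum 205
  block 15 (B, w=70) → cum 275  ≥ 247 → median here
  block 18 (F, w=10) → cum 285
  block 20 (C, w=200) → cum 485
  block 29 (A, w=9) → cum 494
Optimal location: block 15.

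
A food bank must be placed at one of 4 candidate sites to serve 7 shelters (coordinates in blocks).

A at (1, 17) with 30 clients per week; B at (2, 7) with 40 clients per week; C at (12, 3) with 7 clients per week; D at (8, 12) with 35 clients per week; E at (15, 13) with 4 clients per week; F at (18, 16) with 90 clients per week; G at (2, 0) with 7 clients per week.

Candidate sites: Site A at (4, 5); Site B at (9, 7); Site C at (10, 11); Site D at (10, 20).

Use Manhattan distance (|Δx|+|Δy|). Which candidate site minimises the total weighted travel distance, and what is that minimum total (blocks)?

Total weighted distance at each candidate:
  Site A (4, 5): total = 3440
  Site B (9, 7): total = 2845
  Site C (10, 11): total = 2436
  Site D (10, 20): total = 3007
Minimum is at Site C with total 2436 blocks.

Site C, total 2436 blocks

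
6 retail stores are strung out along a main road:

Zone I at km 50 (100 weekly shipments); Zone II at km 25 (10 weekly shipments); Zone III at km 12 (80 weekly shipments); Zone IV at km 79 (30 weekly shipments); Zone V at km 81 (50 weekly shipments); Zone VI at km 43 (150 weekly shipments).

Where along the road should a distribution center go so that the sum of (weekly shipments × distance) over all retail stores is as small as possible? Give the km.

For a sum of weighted absolute distances on a line, the optimum is the weighted median (not the mean). Total weight W = 420; half-weight = 210.
Sort by position and accumulate weight:
  km 12 (Zone III, w=80) → cum 80
  km 25 (Zone II, w=10) → cum 90
  km 43 (Zone VI, w=150) → cum 240  ≥ 210 → median here
  km 50 (Zone I, w=100) → cum 340
  km 79 (Zone IV, w=30) → cum 370
  km 81 (Zone V, w=50) → cum 420
Optimal location: km 43.

x = 43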